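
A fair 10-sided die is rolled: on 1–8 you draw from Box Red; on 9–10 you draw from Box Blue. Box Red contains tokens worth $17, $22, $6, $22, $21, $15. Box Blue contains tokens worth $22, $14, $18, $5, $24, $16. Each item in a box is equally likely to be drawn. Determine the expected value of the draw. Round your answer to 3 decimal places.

E[X | Box Red] = (17 + 22 + 6 + 22 + 21 + 15)/6 = 103/6
E[X | Box Blue] = (22 + 14 + 18 + 5 + 24 + 16)/6 = 33/2
E[X] = (4/5)·103/6 + (1/5)·33/2 = 511/30 ≈ 17.033

$17.033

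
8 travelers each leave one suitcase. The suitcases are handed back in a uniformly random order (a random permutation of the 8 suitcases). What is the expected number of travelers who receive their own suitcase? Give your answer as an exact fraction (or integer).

Let Xᵢ = 1 if person i gets their own suitcase. For each i, P(Xᵢ=1) = 1/8.
By linearity of expectation, E[X₁+…+X_8] = 8·(1/8) = 1.

1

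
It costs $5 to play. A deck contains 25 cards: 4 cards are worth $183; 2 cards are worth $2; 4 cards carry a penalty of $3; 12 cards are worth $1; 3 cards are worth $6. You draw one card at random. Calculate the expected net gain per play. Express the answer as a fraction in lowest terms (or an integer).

E[payout] = (4/25)·183 + (2/25)·2 + (4/25)·(-3) + (12/25)·1 + (3/25)·6 = 754/25
Expected profit = 754/25 − 5 = 629/25

629/25 dollars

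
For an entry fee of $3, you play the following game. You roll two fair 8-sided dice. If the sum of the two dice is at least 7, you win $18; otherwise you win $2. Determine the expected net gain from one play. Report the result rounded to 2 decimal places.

$11.25

E[payout] = (15/64)·2 + (49/64)·18 = 57/4
Expected profit = 57/4 − 3 = 45/4 ≈ $11.25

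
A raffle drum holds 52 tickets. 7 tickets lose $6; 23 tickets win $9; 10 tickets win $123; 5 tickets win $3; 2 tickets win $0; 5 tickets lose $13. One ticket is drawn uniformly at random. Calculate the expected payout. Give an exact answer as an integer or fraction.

E[payout] = (7/52)·(-6) + (23/52)·9 + (10/52)·123 + (5/52)·3 + (2/52)·0 + (5/52)·(-13) = 1345/52

1345/52 dollars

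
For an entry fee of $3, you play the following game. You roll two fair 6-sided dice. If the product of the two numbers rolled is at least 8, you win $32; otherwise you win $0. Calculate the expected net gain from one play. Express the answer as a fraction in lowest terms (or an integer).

E[payout] = (7/18)·0 + (11/18)·32 = 176/9
Expected profit = 176/9 − 3 = 149/9

149/9 dollars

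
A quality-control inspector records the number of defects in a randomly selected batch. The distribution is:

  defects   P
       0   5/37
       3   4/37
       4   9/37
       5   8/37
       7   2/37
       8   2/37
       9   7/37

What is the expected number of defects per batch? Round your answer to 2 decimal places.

E[X] = (5/37)·0 + (4/37)·3 + (9/37)·4 + (8/37)·5 + (2/37)·7 + (2/37)·8 + (7/37)·9
     = 181/37 ≈ 4.89

4.89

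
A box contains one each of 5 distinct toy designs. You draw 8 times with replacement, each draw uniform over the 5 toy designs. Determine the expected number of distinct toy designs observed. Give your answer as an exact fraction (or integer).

325089/78125

Let Xⱼ=1 if type j appears at least once. P(Xⱼ=1) = 1 − ((5−1)/5)^8 = 325089/390625.
E[#distinct] = 5·325089/390625 = 325089/78125.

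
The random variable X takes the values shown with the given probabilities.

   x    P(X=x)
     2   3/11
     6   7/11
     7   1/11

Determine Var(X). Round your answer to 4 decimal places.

E[X] = (3/11)·2 + (7/11)·6 + (1/11)·7 = 5
E[X²] = (3/11)·4 + (7/11)·36 + (1/11)·49 = 313/11
Var(X) = 313/11 − (5)² = 38/11 ≈ 3.4545

3.4545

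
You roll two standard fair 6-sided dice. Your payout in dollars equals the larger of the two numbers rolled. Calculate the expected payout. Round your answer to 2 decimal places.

Distribution of the larger of the two numbers rolled: 1 w.p. 1/36, 2 w.p. 1/12, 3 w.p. 5/36, 4 w.p. 7/36, 5 w.p. 1/4, 6 w.p. 11/36
E[payout] = (1/36)·1 + (1/12)·2 + (5/36)·3 + (7/36)·4 + (1/4)·5 + (11/36)·6 = 161/36
≈ $4.47

$4.47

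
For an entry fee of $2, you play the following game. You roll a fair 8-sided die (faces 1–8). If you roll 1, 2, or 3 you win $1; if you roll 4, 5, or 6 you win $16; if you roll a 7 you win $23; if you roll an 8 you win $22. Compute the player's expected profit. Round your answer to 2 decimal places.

E[payout] = (3/8)·1 + (3/8)·16 + (1/8)·22 + (1/8)·23 = 12
Expected profit = 12 − 2 = 10 ≈ $10.00

$10.00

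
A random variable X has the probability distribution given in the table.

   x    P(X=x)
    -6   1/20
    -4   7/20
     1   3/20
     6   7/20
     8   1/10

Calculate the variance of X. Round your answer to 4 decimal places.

E[X] = (1/20)·(-6) + (7/20)·(-4) + (3/20)·1 + (7/20)·6 + (1/10)·8 = 27/20
E[X²] = (1/20)·36 + (7/20)·16 + (3/20)·1 + (7/20)·36 + (1/10)·64 = 531/20
Var(X) = 531/20 − (27/20)² = 9891/400 ≈ 24.7275

24.7275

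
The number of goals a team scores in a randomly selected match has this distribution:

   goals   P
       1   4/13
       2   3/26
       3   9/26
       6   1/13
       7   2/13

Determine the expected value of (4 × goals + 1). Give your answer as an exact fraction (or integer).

E[4x+1] = (4/13)·5 + (3/26)·9 + (9/26)·13 + (1/13)·25 + (2/13)·29
     = 175/13

175/13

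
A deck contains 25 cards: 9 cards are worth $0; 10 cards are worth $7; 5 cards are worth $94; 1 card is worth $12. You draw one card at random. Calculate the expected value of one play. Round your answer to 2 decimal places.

$22.08

E[payout] = (9/25)·0 + (10/25)·7 + (5/25)·94 + (1/25)·12 = 552/25
≈ $22.08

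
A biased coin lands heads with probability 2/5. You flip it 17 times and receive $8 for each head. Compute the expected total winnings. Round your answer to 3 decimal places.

$54.400

E[#heads] = 17·2/5 = 34/5 (linearity over flips).
E[winnings] = 8·34/5 = 272/5.
≈ 54.400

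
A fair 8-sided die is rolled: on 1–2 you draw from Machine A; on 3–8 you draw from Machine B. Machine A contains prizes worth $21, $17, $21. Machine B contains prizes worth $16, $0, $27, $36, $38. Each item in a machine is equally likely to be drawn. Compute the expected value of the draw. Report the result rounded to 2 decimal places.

E[X | Machine A] = (21 + 17 + 21)/3 = 59/3
E[X | Machine B] = (16 + 0 + 27 + 36 + 38)/5 = 117/5
E[X] = (1/4)·59/3 + (3/4)·117/5 = 337/15 ≈ 22.47

$22.47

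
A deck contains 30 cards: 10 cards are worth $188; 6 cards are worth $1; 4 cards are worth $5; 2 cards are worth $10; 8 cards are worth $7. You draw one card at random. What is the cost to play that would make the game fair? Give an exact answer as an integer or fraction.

991/15 dollars

E[payout] = (10/30)·188 + (6/30)·1 + (4/30)·5 + (2/30)·10 + (8/30)·7 = 991/15
Fair fee = E[payout] = 991/15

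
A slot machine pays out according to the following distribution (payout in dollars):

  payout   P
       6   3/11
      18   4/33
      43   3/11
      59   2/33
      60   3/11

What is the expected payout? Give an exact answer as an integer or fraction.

E[X] = (3/11)·6 + (4/33)·18 + (3/11)·43 + (2/33)·59 + (3/11)·60
     = 1171/33

1171/33 dollars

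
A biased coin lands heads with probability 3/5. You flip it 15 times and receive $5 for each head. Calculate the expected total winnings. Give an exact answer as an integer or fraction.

E[#heads] = 15·3/5 = 9 (linearity over flips).
E[winnings] = 5·9 = 45.

$45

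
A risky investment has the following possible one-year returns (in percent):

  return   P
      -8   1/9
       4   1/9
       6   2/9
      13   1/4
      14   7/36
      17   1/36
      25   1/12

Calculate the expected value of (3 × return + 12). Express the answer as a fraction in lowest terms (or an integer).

161/4

E[3x+12] = (1/9)·(-12) + (1/9)·24 + (2/9)·30 + (1/4)·51 + (7/36)·54 + (1/36)·63 + (1/12)·87
     = 161/4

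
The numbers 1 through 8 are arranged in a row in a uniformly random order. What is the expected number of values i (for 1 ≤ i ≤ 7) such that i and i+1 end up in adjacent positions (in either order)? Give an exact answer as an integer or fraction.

For each i ∈ {1,…,7}, let Xᵢ = 1 if i and i+1 are adjacent. P(Xᵢ=1) = 2·(8−1)!/8! = 2/8.
By linearity, E[ΣXᵢ] = (7)·(2/8) = 7/4.

7/4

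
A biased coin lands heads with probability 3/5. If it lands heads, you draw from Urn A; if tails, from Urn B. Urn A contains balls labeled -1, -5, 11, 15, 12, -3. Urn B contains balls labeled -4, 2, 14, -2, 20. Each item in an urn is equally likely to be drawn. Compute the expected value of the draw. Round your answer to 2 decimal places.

5.30

E[X | Urn A] = (-1 − 5 + 11 + 15 + 12 − 3)/6 = 29/6
E[X | Urn B] = (-4 + 2 + 14 − 2 + 20)/5 = 6
E[X] = (3/5)·29/6 + (2/5)·6 = 53/10 ≈ 5.30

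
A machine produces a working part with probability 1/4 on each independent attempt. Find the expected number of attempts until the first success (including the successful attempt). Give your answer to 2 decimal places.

For a geometric distribution, E[trials] = 1/p = 1/(1/4) = 4.
≈ 4.00

4.00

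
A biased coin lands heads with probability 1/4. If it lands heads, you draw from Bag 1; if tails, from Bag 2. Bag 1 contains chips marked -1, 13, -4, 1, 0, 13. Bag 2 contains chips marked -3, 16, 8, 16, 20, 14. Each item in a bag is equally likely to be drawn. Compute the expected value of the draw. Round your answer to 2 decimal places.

E[X | Bag 1] = (-1 + 13 − 4 + 1 + 0 + 13)/6 = 11/3
E[X | Bag 2] = (-3 + 16 + 8 + 16 + 20 + 14)/6 = 71/6
E[X] = (1/4)·11/3 + (3/4)·71/6 = 235/24 ≈ 9.79

9.79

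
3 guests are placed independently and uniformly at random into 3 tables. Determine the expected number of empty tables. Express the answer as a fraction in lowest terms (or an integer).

8/9

Let Xⱼ=1 if table j is empty. P(Xⱼ=1) = ((3-1)/3)^3 = 8/27.
By linearity, E[#empty] = 3·8/27 = 8/9.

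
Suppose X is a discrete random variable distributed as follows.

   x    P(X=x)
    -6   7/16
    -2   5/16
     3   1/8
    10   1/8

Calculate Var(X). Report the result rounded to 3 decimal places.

E[X] = (7/16)·(-6) + (5/16)·(-2) + (1/8)·3 + (1/8)·10 = -13/8
E[X²] = (7/16)·36 + (5/16)·4 + (1/8)·9 + (1/8)·100 = 245/8
Var(X) = 245/8 − (-13/8)² = 1791/64 ≈ 27.984

27.984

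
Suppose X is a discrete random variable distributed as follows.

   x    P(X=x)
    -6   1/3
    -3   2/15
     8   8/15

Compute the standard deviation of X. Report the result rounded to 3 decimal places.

6.622

E[X] = 28/15, E[X²] = 142/3
Var(X) = E[X²] − (E[X])² = 142/3 − 784/225 = 9866/225
SD(X) = √(9866/225) ≈ 6.622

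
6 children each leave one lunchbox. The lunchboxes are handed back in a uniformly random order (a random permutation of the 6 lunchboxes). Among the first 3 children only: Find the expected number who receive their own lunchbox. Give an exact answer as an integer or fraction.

Let Xᵢ = 1 if person i gets their own lunchbox. For each i, P(Xᵢ=1) = 1/6.
By linearity of expectation, E[X₁+…+X_3] = 3·(1/6) = 1/2.

1/2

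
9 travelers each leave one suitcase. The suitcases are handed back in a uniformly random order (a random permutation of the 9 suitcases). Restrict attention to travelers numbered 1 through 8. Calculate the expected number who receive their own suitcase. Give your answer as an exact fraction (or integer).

8/9

Let Xᵢ = 1 if person i gets their own suitcase. For each i, P(Xᵢ=1) = 1/9.
By linearity of expectation, E[X₁+…+X_8] = 8·(1/9) = 8/9.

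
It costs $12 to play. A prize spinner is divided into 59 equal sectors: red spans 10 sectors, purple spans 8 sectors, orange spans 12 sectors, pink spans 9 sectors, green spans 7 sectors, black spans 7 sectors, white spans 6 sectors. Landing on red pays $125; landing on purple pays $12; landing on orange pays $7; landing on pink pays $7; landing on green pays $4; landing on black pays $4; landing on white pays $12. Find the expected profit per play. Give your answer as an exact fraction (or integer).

E[payout] = (10/59)·125 + (8/59)·12 + (12/59)·7 + (9/59)·7 + (7/59)·4 + (7/59)·4 + (6/59)·12 = 1621/59
Expected profit = 1621/59 − 12 = 913/59

913/59 dollars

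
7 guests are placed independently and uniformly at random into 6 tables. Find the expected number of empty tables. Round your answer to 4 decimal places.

1.6745

Let Xⱼ=1 if table j is empty. P(Xⱼ=1) = ((6-1)/6)^7 = 78125/279936.
By linearity, E[#empty] = 6·78125/279936 = 78125/46656.
≈ 1.6745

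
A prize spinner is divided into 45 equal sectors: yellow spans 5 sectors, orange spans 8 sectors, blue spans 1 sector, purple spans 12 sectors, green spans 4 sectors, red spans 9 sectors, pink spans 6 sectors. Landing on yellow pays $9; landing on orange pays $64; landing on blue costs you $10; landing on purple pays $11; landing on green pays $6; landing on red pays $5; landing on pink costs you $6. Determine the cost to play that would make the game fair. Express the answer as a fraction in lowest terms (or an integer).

712/45 dollars

E[payout] = (5/45)·9 + (8/45)·64 + (1/45)·(-10) + (12/45)·11 + (4/45)·6 + (9/45)·5 + (6/45)·(-6) = 712/45
Fair fee = E[payout] = 712/45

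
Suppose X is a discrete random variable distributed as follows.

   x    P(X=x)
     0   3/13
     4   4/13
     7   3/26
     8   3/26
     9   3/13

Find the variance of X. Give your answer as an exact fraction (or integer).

7617/676

E[X] = (3/13)·0 + (4/13)·4 + (3/26)·7 + (3/26)·8 + (3/13)·9 = 131/26
E[X²] = (3/13)·0 + (4/13)·16 + (3/26)·49 + (3/26)·64 + (3/13)·81 = 953/26
Var(X) = 953/26 − (131/26)² = 7617/676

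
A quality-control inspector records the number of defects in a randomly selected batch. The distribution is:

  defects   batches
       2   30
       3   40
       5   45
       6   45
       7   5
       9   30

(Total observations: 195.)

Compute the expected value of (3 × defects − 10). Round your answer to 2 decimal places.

Total = 195, so P(defects=2) = 30/195, etc.
E[3x-10] = (2/13)·(-4) + (8/39)·(-1) + (3/13)·5 + (3/13)·8 + (1/39)·11 + (2/13)·17
     = 66/13 ≈ 5.08

5.08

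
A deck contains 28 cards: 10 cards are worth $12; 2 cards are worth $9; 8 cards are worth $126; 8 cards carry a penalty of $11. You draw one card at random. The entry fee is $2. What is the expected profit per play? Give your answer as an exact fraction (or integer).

E[payout] = (10/28)·12 + (2/28)·9 + (8/28)·126 + (8/28)·(-11) = 529/14
Expected profit = 529/14 − 2 = 501/14

501/14 dollars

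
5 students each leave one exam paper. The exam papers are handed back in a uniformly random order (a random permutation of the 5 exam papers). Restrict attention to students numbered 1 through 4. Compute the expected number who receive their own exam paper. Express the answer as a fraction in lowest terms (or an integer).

Let Xᵢ = 1 if person i gets their own exam paper. For each i, P(Xᵢ=1) = 1/5.
By linearity of expectation, E[X₁+…+X_4] = 4·(1/5) = 4/5.

4/5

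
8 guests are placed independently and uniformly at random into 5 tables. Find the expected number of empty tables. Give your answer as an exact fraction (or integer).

Let Xⱼ=1 if table j is empty. P(Xⱼ=1) = ((5-1)/5)^8 = 65536/390625.
By linearity, E[#empty] = 5·65536/390625 = 65536/78125.

65536/78125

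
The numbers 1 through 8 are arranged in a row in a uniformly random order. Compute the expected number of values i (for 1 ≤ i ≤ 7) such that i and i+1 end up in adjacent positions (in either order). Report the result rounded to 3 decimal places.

For each i ∈ {1,…,7}, let Xᵢ = 1 if i and i+1 are adjacent. P(Xᵢ=1) = 2·(8−1)!/8! = 2/8.
By linearity, E[ΣXᵢ] = (7)·(2/8) = 7/4.
≈ 1.750

1.750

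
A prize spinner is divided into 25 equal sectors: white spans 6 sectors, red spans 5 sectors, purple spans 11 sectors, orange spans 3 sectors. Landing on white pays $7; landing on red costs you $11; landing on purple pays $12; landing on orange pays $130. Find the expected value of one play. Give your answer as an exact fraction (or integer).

509/25 dollars

E[payout] = (6/25)·7 + (5/25)·(-11) + (11/25)·12 + (3/25)·130 = 509/25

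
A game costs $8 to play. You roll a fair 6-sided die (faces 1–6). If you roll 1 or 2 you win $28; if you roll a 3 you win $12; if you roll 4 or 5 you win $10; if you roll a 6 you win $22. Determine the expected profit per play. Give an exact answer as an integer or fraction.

E[payout] = (1/3)·10 + (1/6)·12 + (1/6)·22 + (1/3)·28 = 55/3
Expected profit = 55/3 − 8 = 31/3

31/3 dollars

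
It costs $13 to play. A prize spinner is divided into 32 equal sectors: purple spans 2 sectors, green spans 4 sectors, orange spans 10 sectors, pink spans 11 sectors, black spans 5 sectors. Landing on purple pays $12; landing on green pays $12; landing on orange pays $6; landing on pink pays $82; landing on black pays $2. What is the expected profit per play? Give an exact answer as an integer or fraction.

E[payout] = (2/32)·12 + (4/32)·12 + (10/32)·6 + (11/32)·82 + (5/32)·2 = 261/8
Expected profit = 261/8 − 13 = 157/8

157/8 dollars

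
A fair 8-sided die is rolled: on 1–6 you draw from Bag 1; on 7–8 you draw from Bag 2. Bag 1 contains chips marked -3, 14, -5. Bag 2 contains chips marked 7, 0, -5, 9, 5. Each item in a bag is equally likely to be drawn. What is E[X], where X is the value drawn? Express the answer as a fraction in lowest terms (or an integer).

23/10

E[X | Bag 1] = (-3 + 14 − 5)/3 = 2
E[X | Bag 2] = (7 + 0 − 5 + 9 + 5)/5 = 16/5
E[X] = (3/4)·2 + (1/4)·16/5 = 23/10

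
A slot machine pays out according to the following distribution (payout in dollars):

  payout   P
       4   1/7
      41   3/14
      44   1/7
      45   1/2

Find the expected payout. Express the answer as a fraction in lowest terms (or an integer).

E[X] = (1/7)·4 + (3/14)·41 + (1/7)·44 + (1/2)·45
     = 267/7

267/7 dollars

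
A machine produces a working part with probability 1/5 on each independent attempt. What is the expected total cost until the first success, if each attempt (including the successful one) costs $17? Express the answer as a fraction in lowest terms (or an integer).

$85

E[#attempts] = 1/p = 5; E[cost] = 17·5 = 85.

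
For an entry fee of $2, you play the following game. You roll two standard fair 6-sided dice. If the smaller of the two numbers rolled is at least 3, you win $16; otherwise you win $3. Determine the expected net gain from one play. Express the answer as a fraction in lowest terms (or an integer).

61/9 dollars

E[payout] = (5/9)·3 + (4/9)·16 = 79/9
Expected profit = 79/9 − 2 = 61/9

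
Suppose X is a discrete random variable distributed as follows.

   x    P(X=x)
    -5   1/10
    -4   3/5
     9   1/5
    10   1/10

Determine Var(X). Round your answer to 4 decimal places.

E[X] = (1/10)·(-5) + (3/5)·(-4) + (1/5)·9 + (1/10)·10 = -1/10
E[X²] = (1/10)·25 + (3/5)·16 + (1/5)·81 + (1/10)·100 = 383/10
Var(X) = 383/10 − (-1/10)² = 3829/100 ≈ 38.2900

38.2900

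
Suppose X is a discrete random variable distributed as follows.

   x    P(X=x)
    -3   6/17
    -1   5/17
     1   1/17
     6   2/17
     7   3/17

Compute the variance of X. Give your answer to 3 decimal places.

15.993

E[X] = (6/17)·(-3) + (5/17)·(-1) + (1/17)·1 + (2/17)·6 + (3/17)·7 = 11/17
E[X²] = (6/17)·9 + (5/17)·1 + (1/17)·1 + (2/17)·36 + (3/17)·49 = 279/17
Var(X) = 279/17 − (11/17)² = 4622/289 ≈ 15.993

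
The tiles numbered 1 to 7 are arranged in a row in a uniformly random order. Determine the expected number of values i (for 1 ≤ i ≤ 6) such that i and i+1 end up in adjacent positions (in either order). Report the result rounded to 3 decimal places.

For each i ∈ {1,…,6}, let Xᵢ = 1 if i and i+1 are adjacent. P(Xᵢ=1) = 2·(7−1)!/7! = 2/7.
By linearity, E[ΣXᵢ] = (6)·(2/7) = 12/7.
≈ 1.714

1.714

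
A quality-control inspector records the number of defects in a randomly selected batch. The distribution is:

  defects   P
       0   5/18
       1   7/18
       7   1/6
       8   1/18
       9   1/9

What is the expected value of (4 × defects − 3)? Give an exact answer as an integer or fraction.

9

E[4x-3] = (5/18)·(-3) + (7/18)·1 + (1/6)·25 + (1/18)·29 + (1/9)·33
     = 9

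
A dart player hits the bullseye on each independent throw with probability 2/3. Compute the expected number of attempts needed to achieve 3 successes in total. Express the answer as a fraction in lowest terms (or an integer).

By linearity (sum of 3 independent geometric waits), E[trials] = 3/p = 3/(2/3) = 9/2.

9/2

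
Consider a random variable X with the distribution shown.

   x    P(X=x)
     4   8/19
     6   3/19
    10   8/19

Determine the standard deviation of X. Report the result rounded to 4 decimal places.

2.7770

E[X] = 130/19, E[X²] = 1036/19
Var(X) = E[X²] − (E[X])² = 1036/19 − 16900/361 = 2784/361
SD(X) = √(2784/361) ≈ 2.7770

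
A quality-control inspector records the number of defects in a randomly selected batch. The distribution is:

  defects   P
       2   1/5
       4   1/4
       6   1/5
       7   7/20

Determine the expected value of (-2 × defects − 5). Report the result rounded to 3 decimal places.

-15.100

E[-2x-5] = (1/5)·(-9) + (1/4)·(-13) + (1/5)·(-17) + (7/20)·(-19)
     = -151/10 ≈ -15.100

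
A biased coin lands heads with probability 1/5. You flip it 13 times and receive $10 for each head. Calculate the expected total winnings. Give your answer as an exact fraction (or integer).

E[#heads] = 13·1/5 = 13/5 (linearity over flips).
E[winnings] = 10·13/5 = 26.

$26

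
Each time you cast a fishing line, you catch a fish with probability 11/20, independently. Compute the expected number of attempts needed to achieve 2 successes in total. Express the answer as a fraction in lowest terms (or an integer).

By linearity (sum of 2 independent geometric waits), E[trials] = 2/p = 2/(11/20) = 40/11.

40/11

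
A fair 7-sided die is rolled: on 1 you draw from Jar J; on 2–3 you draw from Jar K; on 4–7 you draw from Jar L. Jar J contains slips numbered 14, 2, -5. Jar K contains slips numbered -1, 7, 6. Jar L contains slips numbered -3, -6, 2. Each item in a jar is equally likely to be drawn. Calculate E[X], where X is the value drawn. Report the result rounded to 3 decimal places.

0.333

E[X | Jar J] = (14 + 2 − 5)/3 = 11/3
E[X | Jar K] = (-1 + 7 + 6)/3 = 4
E[X | Jar L] = (-3 − 6 + 2)/3 = -7/3
E[X] = (1/7)·11/3 + (2/7)·4 + (4/7)·(-7/3) = 1/3 ≈ 0.333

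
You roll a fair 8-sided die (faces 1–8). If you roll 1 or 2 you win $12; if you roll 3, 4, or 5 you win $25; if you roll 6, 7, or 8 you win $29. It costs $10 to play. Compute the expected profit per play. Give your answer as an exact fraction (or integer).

53/4 dollars

E[payout] = (1/4)·12 + (3/8)·25 + (3/8)·29 = 93/4
Expected profit = 93/4 − 10 = 53/4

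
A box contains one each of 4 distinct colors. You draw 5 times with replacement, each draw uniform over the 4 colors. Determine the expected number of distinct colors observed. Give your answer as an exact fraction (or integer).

Let Xⱼ=1 if type j appears at least once. P(Xⱼ=1) = 1 − ((4−1)/4)^5 = 781/1024.
E[#distinct] = 4·781/1024 = 781/256.

781/256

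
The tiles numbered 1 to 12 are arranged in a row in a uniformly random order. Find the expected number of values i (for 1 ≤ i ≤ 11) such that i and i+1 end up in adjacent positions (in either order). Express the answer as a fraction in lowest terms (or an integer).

11/6

For each i ∈ {1,…,11}, let Xᵢ = 1 if i and i+1 are adjacent. P(Xᵢ=1) = 2·(12−1)!/12! = 2/12.
By linearity, E[ΣXᵢ] = (11)·(2/12) = 11/6.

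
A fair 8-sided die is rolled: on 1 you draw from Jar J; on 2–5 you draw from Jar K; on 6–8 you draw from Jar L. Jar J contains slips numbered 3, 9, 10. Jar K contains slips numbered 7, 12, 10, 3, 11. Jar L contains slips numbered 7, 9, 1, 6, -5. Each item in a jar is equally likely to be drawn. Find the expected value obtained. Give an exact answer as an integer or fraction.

E[X | Jar J] = (3 + 9 + 10)/3 = 22/3
E[X | Jar K] = (7 + 12 + 10 + 3 + 11)/5 = 43/5
E[X | Jar L] = (7 + 9 + 1 + 6 − 5)/5 = 18/5
E[X] = (1/8)·22/3 + (1/2)·43/5 + (3/8)·18/5 = 197/30

197/30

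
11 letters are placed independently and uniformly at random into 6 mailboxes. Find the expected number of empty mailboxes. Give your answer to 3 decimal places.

0.808

Let Xⱼ=1 if mailbox j is empty. P(Xⱼ=1) = ((6-1)/6)^11 = 48828125/362797056.
By linearity, E[#empty] = 6·48828125/362797056 = 48828125/60466176.
≈ 0.808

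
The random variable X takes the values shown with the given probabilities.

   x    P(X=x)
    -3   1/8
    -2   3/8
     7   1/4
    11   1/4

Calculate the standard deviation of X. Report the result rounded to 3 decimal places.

E[X] = 27/8, E[X²] = 361/8
Var(X) = E[X²] − (E[X])² = 361/8 − 729/64 = 2159/64
SD(X) = √(2159/64) ≈ 5.808

5.808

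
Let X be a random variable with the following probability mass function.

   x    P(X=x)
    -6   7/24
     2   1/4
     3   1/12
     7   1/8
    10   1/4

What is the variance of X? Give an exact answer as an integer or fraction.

2415/64

E[X] = (7/24)·(-6) + (1/4)·2 + (1/12)·3 + (1/8)·7 + (1/4)·10 = 19/8
E[X²] = (7/24)·36 + (1/4)·4 + (1/12)·9 + (1/8)·49 + (1/4)·100 = 347/8
Var(X) = 347/8 − (19/8)² = 2415/64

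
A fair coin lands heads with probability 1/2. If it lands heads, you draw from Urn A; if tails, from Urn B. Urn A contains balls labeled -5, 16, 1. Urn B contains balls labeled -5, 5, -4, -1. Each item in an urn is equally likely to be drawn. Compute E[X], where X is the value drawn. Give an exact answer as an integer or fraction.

E[X | Urn A] = (-5 + 16 + 1)/3 = 4
E[X | Urn B] = (-5 + 5 − 4 − 1)/4 = -5/4
E[X] = (1/2)·4 + (1/2)·(-5/4) = 11/8

11/8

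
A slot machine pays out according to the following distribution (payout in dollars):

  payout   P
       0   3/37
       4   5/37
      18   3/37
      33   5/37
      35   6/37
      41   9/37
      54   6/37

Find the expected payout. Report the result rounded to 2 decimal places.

E[X] = (3/37)·0 + (5/37)·4 + (3/37)·18 + (5/37)·33 + (6/37)·35 + (9/37)·41 + (6/37)·54
     = 1142/37 ≈ 30.86

$30.86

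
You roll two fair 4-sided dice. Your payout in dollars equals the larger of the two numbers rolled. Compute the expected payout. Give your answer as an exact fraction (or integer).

25/8 dollars

Distribution of the larger of the two numbers rolled: 1 w.p. 1/16, 2 w.p. 3/16, 3 w.p. 5/16, 4 w.p. 7/16
E[payout] = (1/16)·1 + (3/16)·2 + (5/16)·3 + (7/16)·4 = 25/8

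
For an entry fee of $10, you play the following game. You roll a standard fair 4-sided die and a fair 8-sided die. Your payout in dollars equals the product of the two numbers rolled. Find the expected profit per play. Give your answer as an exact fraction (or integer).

Distribution of the product of the two numbers rolled: 1 w.p. 1/32, 2 w.p. 1/16, 3 w.p. 1/16, 4 w.p. 3/32, 5 w.p. 1/32, 6 w.p. 3/32, …
E[payout] = (1/32)·1 + (1/16)·2 + (1/16)·3 + (3/32)·4 + (1/32)·5 + (3/32)·6 + (1/32)·7 + (3/32)·8 + (1/32)·9 + (1/32)·10 + (3/32)·12 + (1/32)·14 + (1/32)·15 + (1/16)·16 + (1/32)·18 + (1/32)·20 + (1/32)·21 + (1/16)·24 + (1/32)·28 + (1/32)·32 = 45/4
Expected profit = 45/4 − 10 = 5/4

5/4 dollars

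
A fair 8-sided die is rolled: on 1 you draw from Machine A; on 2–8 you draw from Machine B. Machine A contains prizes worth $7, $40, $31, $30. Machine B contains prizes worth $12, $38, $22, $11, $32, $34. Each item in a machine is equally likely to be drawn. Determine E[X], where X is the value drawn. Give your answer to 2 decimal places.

E[X | Machine A] = (7 + 40 + 31 + 30)/4 = 27
E[X | Machine B] = (12 + 38 + 22 + 11 + 32 + 34)/6 = 149/6
E[X] = (1/8)·27 + (7/8)·149/6 = 1205/48 ≈ 25.10

$25.10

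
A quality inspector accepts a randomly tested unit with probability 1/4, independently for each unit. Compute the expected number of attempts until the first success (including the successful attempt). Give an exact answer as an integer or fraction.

For a geometric distribution, E[trials] = 1/p = 1/(1/4) = 4.

4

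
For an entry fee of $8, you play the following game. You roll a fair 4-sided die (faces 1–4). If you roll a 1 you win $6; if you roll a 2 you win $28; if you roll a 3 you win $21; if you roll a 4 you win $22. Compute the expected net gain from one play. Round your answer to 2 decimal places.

E[payout] = (1/4)·6 + (1/4)·21 + (1/4)·22 + (1/4)·28 = 77/4
Expected profit = 77/4 − 8 = 45/4 ≈ $11.25

$11.25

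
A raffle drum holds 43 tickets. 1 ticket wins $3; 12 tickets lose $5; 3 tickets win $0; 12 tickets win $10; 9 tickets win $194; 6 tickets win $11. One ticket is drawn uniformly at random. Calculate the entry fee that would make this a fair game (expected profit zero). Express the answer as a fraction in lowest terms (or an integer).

1875/43 dollars

E[payout] = (1/43)·3 + (12/43)·(-5) + (3/43)·0 + (12/43)·10 + (9/43)·194 + (6/43)·11 = 1875/43
Fair fee = E[payout] = 1875/43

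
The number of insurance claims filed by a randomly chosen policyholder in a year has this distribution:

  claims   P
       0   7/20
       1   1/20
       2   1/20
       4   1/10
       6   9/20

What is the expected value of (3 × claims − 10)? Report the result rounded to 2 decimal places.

E[3x-10] = (7/20)·(-10) + (1/20)·(-7) + (1/20)·(-4) + (1/10)·2 + (9/20)·8
     = -1/4 ≈ -0.25

-0.25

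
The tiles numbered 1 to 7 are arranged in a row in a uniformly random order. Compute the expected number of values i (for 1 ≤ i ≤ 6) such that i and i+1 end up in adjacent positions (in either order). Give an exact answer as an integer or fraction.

12/7

For each i ∈ {1,…,6}, let Xᵢ = 1 if i and i+1 are adjacent. P(Xᵢ=1) = 2·(7−1)!/7! = 2/7.
By linearity, E[ΣXᵢ] = (6)·(2/7) = 12/7.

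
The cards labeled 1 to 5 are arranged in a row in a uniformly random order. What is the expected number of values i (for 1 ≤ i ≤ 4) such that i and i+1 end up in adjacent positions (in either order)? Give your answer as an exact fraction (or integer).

8/5

For each i ∈ {1,…,4}, let Xᵢ = 1 if i and i+1 are adjacent. P(Xᵢ=1) = 2·(5−1)!/5! = 2/5.
By linearity, E[ΣXᵢ] = (4)·(2/5) = 8/5.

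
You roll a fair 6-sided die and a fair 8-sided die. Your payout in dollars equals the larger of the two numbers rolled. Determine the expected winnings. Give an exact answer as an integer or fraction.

251/48 dollars

Distribution of the larger of the two numbers rolled: 1 w.p. 1/48, 2 w.p. 1/16, 3 w.p. 5/48, 4 w.p. 7/48, 5 w.p. 3/16, 6 w.p. 11/48, …
E[payout] = (1/48)·1 + (1/16)·2 + (5/48)·3 + (7/48)·4 + (3/16)·5 + (11/48)·6 + (1/8)·7 + (1/8)·8 = 251/48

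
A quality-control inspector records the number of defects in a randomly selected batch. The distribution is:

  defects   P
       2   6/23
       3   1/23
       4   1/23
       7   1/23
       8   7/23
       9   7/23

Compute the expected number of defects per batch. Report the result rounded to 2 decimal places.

6.30

E[X] = (6/23)·2 + (1/23)·3 + (1/23)·4 + (1/23)·7 + (7/23)·8 + (7/23)·9
     = 145/23 ≈ 6.30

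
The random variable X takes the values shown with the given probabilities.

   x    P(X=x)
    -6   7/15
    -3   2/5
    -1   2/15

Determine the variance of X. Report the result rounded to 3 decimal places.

E[X] = (7/15)·(-6) + (2/5)·(-3) + (2/15)·(-1) = -62/15
E[X²] = (7/15)·36 + (2/5)·9 + (2/15)·1 = 308/15
Var(X) = 308/15 − (-62/15)² = 776/225 ≈ 3.449

3.449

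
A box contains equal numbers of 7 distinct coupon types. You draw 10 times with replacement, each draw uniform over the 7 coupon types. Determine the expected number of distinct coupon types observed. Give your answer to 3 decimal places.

Let Xⱼ=1 if type j appears at least once. P(Xⱼ=1) = 1 − ((7−1)/7)^10 = 222009073/282475249.
E[#distinct] = 7·222009073/282475249 = 222009073/40353607.
≈ 5.502

5.502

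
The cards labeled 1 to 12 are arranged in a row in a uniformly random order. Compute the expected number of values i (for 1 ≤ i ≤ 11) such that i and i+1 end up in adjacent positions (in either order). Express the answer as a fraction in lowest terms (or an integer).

11/6

For each i ∈ {1,…,11}, let Xᵢ = 1 if i and i+1 are adjacent. P(Xᵢ=1) = 2·(12−1)!/12! = 2/12.
By linearity, E[ΣXᵢ] = (11)·(2/12) = 11/6.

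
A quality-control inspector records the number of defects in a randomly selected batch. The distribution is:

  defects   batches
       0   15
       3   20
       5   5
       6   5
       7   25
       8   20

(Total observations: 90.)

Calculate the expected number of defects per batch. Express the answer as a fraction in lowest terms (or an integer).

Total = 90, so P(defects=0) = 15/90, etc.
E[X] = (1/6)·0 + (2/9)·3 + (1/18)·5 + (1/18)·6 + (5/18)·7 + (2/9)·8
     = 5

5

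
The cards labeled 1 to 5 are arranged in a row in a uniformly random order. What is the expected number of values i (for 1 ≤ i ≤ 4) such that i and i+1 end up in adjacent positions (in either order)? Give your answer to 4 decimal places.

For each i ∈ {1,…,4}, let Xᵢ = 1 if i and i+1 are adjacent. P(Xᵢ=1) = 2·(5−1)!/5! = 2/5.
By linearity, E[ΣXᵢ] = (4)·(2/5) = 8/5.
≈ 1.6000

1.6000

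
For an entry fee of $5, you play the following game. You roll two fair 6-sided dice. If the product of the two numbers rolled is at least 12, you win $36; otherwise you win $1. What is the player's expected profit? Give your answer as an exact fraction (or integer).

451/36 dollars

E[payout] = (19/36)·1 + (17/36)·36 = 631/36
Expected profit = 631/36 − 5 = 451/36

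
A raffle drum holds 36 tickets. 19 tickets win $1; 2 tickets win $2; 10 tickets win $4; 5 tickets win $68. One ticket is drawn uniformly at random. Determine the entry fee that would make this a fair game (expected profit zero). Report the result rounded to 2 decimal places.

$11.19

E[payout] = (19/36)·1 + (2/36)·2 + (10/36)·4 + (5/36)·68 = 403/36
Fair fee = E[payout] = 403/36 ≈ $11.19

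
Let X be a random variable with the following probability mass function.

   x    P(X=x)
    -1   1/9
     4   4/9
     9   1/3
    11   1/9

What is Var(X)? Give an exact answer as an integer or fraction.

1052/81

E[X] = (1/9)·(-1) + (4/9)·4 + (1/3)·9 + (1/9)·11 = 53/9
E[X²] = (1/9)·1 + (4/9)·16 + (1/3)·81 + (1/9)·121 = 143/3
Var(X) = 143/3 − (53/9)² = 1052/81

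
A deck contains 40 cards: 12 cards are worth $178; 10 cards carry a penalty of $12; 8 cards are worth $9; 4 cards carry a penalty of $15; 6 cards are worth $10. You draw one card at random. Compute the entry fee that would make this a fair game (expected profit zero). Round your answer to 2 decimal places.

E[payout] = (12/40)·178 + (10/40)·(-12) + (8/40)·9 + (4/40)·(-15) + (6/40)·10 = 261/5
Fair fee = E[payout] = 261/5 ≈ $52.20

$52.20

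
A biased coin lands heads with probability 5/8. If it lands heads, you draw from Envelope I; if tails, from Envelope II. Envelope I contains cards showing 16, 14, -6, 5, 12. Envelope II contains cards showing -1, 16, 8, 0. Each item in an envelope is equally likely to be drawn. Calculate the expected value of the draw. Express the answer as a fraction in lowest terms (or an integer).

E[X | Envelope I] = (16 + 14 − 6 + 5 + 12)/5 = 41/5
E[X | Envelope II] = (-1 + 16 + 8 + 0)/4 = 23/4
E[X] = (5/8)·41/5 + (3/8)·23/4 = 233/32

233/32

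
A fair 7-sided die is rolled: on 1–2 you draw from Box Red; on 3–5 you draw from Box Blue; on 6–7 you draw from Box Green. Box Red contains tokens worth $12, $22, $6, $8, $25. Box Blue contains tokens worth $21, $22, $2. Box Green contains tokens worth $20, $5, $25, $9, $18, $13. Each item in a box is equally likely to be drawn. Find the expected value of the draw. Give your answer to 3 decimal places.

$14.886

E[X | Box Red] = (12 + 22 + 6 + 8 + 25)/5 = 73/5
E[X | Box Blue] = (21 + 22 + 2)/3 = 15
E[X | Box Green] = (20 + 5 + 25 + 9 + 18 + 13)/6 = 15
E[X] = (2/7)·73/5 + (3/7)·15 + (2/7)·15 = 521/35 ≈ 14.886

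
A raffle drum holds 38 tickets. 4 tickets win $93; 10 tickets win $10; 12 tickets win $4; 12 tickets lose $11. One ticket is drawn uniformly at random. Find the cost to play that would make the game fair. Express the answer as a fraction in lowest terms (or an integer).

E[payout] = (4/38)·93 + (10/38)·10 + (12/38)·4 + (12/38)·(-11) = 194/19
Fair fee = E[payout] = 194/19

194/19 dollars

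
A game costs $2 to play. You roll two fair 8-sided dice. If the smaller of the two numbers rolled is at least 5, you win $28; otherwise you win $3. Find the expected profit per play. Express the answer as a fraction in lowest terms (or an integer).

29/4 dollars

E[payout] = (3/4)·3 + (1/4)·28 = 37/4
Expected profit = 37/4 − 2 = 29/4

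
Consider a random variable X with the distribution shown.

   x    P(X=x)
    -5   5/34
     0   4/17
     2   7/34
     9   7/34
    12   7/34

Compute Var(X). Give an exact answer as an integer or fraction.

E[X] = (5/34)·(-5) + (4/17)·0 + (7/34)·2 + (7/34)·9 + (7/34)·12 = 4
E[X²] = (5/34)·25 + (4/17)·0 + (7/34)·4 + (7/34)·81 + (7/34)·144 = 864/17
Var(X) = 864/17 − (4)² = 592/17

592/17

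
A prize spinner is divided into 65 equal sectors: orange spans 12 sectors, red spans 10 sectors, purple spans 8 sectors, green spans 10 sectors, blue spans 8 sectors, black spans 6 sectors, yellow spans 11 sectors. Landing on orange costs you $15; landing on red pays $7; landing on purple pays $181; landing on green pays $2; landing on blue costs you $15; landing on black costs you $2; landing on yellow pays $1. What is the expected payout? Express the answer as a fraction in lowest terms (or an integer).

E[payout] = (12/65)·(-15) + (10/65)·7 + (8/65)·181 + (10/65)·2 + (8/65)·(-15) + (6/65)·(-2) + (11/65)·1 = 1237/65

1237/65 dollars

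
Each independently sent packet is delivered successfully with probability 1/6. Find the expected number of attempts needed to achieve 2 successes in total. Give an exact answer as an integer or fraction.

By linearity (sum of 2 independent geometric waits), E[trials] = 2/p = 2/(1/6) = 12.

12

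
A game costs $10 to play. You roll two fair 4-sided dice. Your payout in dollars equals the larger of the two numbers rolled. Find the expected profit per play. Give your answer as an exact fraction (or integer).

-55/8 dollars

Distribution of the larger of the two numbers rolled: 1 w.p. 1/16, 2 w.p. 3/16, 3 w.p. 5/16, 4 w.p. 7/16
E[payout] = (1/16)·1 + (3/16)·2 + (5/16)·3 + (7/16)·4 = 25/8
Expected profit = 25/8 − 10 = -55/8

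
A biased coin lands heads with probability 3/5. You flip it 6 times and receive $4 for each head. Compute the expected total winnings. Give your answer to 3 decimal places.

$14.400

E[#heads] = 6·3/5 = 18/5 (linearity over flips).
E[winnings] = 4·18/5 = 72/5.
≈ 14.400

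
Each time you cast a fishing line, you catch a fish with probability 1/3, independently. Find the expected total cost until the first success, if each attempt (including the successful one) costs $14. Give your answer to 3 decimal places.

E[#attempts] = 1/p = 3; E[cost] = 14·3 = 42.
≈ 42.000

$42.000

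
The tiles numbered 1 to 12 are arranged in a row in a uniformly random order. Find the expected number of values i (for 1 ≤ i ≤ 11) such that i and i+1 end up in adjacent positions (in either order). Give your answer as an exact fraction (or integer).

11/6

For each i ∈ {1,…,11}, let Xᵢ = 1 if i and i+1 are adjacent. P(Xᵢ=1) = 2·(12−1)!/12! = 2/12.
By linearity, E[ΣXᵢ] = (11)·(2/12) = 11/6.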